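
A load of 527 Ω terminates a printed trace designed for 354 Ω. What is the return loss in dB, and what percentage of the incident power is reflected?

Γ = (527 − 354)/(527 + 354) = 0.196
RL = −20·log₁₀(0.196) = 14.1 dB
P_refl/P_inc = |Γ|² = 0.0386

RL ≈ 14.1 dB; 3.86% of incident power reflected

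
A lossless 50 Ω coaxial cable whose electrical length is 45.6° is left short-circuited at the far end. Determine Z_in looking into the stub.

Z_in ≈ +j51.1 Ω

tan(βl) = 1.02
For a short-circuited stub, Z_in = jZ_0·tan(βl)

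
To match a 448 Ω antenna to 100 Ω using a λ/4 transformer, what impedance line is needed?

Z_qwt = √(Z_0·R_L) = √(100 × 448) = √44800

Z_qwt ≈ 212 Ω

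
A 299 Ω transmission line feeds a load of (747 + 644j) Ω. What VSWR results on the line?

Γ = (Z_L − Z_0)/(Z_L + Z_0) = (448 + j644)/(1046 + j644)
|Γ| = 784/1230 = 0.639
VSWR = (1 + |Γ|)/(1 − |Γ|) = 1.64/0.361

VSWR ≈ 4.53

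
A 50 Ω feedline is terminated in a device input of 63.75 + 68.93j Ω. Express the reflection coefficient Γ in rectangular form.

Γ = (Z_L − Z_0)/(Z_L + Z_0) = (13.75 + j68.93)/(113.8 + j68.93)

Γ ≈ 0.357 + j0.39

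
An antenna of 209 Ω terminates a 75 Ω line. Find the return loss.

RL ≈ 6.52 dB

Γ = (209 − 75)/(209 + 75) = 0.472
RL = −20·log₁₀|Γ| = −20·log₁₀(0.472)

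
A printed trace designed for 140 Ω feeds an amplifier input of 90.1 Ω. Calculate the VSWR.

VSWR ≈ 1.55

Γ = (90.1 − 140)/(90.1 + 140) = -0.217
VSWR = (1 + 0.217)/(1 − 0.217)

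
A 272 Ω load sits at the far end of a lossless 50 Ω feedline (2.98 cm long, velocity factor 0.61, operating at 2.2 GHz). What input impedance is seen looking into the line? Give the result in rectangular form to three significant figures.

Z_in ≈ 14.9 + j38.2 Ω

λ = v/f = 0.61·c / 2.2 GHz = 0.0832 m
βl = 2π·l/λ = 2π × 0.358 = 129°
tan(βl) = tan(129°) = -1.24
Z_in = Z_0·(Z_L + jZ_0·tanβl)/(Z_0 + jZ_L·tanβl)
     = 50·(272 − j61.8)/(50 − j336)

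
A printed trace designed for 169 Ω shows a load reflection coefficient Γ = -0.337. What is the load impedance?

Z_L = Z_0·(1 + Γ)/(1 − Γ) = 169·(0.663)/(1.34)

Z_L ≈ 83.8 Ω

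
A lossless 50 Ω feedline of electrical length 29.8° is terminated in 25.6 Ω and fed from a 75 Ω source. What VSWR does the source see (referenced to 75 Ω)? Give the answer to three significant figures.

tan(βl) = 0.573
Z_in = Z_0·(Z_L + jZ_0·tanβl)/(Z_0 + jZ_L·tanβl) = 31.3 + j19.5 Ω
Γ_s = (Z_in − Z_s)/(Z_in + Z_s) = (-43.7 + j19.5)/(106 + j19.5), |Γ_s| = 0.443
VSWR = (1 + |Γ_s|)/(1 − |Γ_s|)

VSWR ≈ 2.59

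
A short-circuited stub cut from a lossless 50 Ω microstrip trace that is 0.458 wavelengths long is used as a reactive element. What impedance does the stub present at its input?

Z_in ≈ −j13.5 Ω

βl = 2π × 0.458 = 165°
tan(βl) = -0.27
For a short-circuited stub, Z_in = jZ_0·tan(βl)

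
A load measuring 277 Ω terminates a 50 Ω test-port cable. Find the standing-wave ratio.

Γ = (277 − 50)/(277 + 50) = 0.694
VSWR = (1 + 0.694)/(1 − 0.694)

VSWR ≈ 5.54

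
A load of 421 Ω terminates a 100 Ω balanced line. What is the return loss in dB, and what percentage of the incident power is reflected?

RL ≈ 4.21 dB; 38% of incident power reflected

Γ = (421 − 100)/(421 + 100) = 0.616
RL = −20·log₁₀(0.616) = 4.21 dB
P_refl/P_inc = |Γ|² = 0.38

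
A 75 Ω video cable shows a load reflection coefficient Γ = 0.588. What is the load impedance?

Z_L = Z_0·(1 + Γ)/(1 − Γ) = 75·(1.59)/(0.412)

Z_L ≈ 289 Ω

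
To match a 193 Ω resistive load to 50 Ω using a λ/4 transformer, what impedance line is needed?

Z_qwt ≈ 98.2 Ω

Z_qwt = √(Z_0·R_L) = √(50 × 193) = √9650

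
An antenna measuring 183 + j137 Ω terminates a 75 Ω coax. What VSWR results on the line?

Γ = (Z_L − Z_0)/(Z_L + Z_0) = (108 + j137)/(258 + j137)
|Γ| = 174/292 = 0.597
VSWR = (1 + |Γ|)/(1 − |Γ|) = 1.6/0.403

VSWR ≈ 3.97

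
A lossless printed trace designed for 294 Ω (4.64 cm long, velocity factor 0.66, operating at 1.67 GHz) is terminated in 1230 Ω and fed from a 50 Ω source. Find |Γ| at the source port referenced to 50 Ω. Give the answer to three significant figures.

λ = v/f = 0.66·c / 1.67 GHz = 0.119 m
βl = 2π·l/λ = 2π × 0.391 = 141°
tan(βl) = -0.813
Z_in = Z_0·(Z_L + jZ_0·tanβl)/(Z_0 + jZ_L·tanβl) = 163 + j314 Ω
Γ_s = (Z_in − Z_s)/(Z_in + Z_s) = (113 + j314)/(213 + j314), |Γ_s| = 0.88

|Γ| ≈ 0.88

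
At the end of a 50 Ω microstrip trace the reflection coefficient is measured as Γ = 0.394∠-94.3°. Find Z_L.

Z_L = Z_0·(1 + Γ)/(1 − Γ) = 50·(0.97 − j0.393)/(1.03 + j0.393)

Z_L ≈ 34.8 − j32.4 Ω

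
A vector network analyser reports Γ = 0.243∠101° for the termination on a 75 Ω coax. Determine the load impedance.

Z_L ≈ 61.3 + j31.1 Ω

Z_L = Z_0·(1 + Γ)/(1 − Γ) = 75·(0.954 + j0.239)/(1.05 − j0.239)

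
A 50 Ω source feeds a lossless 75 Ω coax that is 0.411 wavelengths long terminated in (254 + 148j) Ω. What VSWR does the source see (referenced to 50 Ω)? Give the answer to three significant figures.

βl = 2π × 0.411 = 148°
tan(βl) = -0.626
Z_in = Z_0·(Z_L + jZ_0·tanβl)/(Z_0 + jZ_L·tanβl) = 37.3 + j80.6 Ω
Γ_s = (Z_in − Z_s)/(Z_in + Z_s) = (-12.7 + j80.6)/(87.3 + j80.6), |Γ_s| = 0.687
VSWR = (1 + |Γ_s|)/(1 − |Γ_s|)

VSWR ≈ 5.38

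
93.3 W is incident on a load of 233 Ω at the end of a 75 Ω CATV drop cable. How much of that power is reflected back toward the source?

Γ = (233 − 75)/(233 + 75) = 0.513
|Γ|² = 0.263
P_refl = |Γ|²·P_inc = 24.6 W, P_del = (1 − |Γ|²)·P_inc = 68.7 W

P_reflected ≈ 24.6 W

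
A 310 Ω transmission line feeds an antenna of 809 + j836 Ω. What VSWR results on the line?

VSWR ≈ 5.6

Γ = (Z_L − Z_0)/(Z_L + Z_0) = (499 + j836)/(1119 + j836)
|Γ| = 974/1400 = 0.697
VSWR = (1 + |Γ|)/(1 − |Γ|) = 1.7/0.303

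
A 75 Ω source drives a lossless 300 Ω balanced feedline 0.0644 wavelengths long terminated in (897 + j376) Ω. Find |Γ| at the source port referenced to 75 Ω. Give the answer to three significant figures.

βl = 2π × 0.0644 = 23.2°
tan(βl) = 0.428
Z_in = Z_0·(Z_L + jZ_0·tanβl)/(Z_0 + jZ_L·tanβl) = 572 − j493 Ω
Γ_s = (Z_in − Z_s)/(Z_in + Z_s) = (497 − j493)/(647 − j493), |Γ_s| = 0.861

|Γ| ≈ 0.861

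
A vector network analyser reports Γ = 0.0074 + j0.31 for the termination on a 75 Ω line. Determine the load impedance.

Z_L ≈ 62.7 + j43 Ω

Z_L = Z_0·(1 + Γ)/(1 − Γ) = 75·(1.01 + j0.31)/(0.993 − j0.31)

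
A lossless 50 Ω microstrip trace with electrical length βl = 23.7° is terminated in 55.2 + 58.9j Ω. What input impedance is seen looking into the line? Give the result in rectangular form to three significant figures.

tan(βl) = tan(23.7°) = 0.439
Z_in = Z_0·(Z_L + jZ_0·tanβl)/(Z_0 + jZ_L·tanβl)
     = 50·(55.2 + j80.8)/(24.1 + j24.2)

Z_in ≈ 141 + j26.3 Ω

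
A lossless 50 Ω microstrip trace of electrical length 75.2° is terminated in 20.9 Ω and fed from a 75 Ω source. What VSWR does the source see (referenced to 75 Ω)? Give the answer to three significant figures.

tan(βl) = 3.78
Z_in = Z_0·(Z_L + jZ_0·tanβl)/(Z_0 + jZ_L·tanβl) = 91.4 + j44.6 Ω
Γ_s = (Z_in − Z_s)/(Z_in + Z_s) = (16.4 + j44.6)/(166 + j44.6), |Γ_s| = 0.276
VSWR = (1 + |Γ_s|)/(1 − |Γ_s|)

VSWR ≈ 1.76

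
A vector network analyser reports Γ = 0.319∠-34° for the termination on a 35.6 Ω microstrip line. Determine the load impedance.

Z_L ≈ 55.8 − j22.2 Ω

Z_L = Z_0·(1 + Γ)/(1 − Γ) = 35.6·(1.26 − j0.178)/(0.736 + j0.178)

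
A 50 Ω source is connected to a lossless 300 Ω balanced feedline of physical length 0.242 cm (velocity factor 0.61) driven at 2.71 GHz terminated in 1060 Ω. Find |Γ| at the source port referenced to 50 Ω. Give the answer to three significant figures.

|Γ| ≈ 0.906

λ = v/f = 0.61·c / 2.71 GHz = 0.0675 m
βl = 2π·l/λ = 2π × 0.0358 = 12.9°
tan(βl) = 0.229
Z_in = Z_0·(Z_L + jZ_0·tanβl)/(Z_0 + jZ_L·tanβl) = 674 − j477 Ω
Γ_s = (Z_in − Z_s)/(Z_in + Z_s) = (624 − j477)/(724 − j477), |Γ_s| = 0.906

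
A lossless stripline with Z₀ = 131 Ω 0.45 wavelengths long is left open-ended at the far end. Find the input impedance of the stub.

βl = 2π × 0.45 = 162°
tan(βl) = -0.325
For an open-ended stub, Z_in = −jZ_0·cot(βl) = −jZ_0/tan(βl)

Z_in ≈ +j403 Ω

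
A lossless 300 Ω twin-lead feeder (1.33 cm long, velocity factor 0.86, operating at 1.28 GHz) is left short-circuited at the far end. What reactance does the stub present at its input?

λ = v/f = 0.86·c / 1.28 GHz = 0.202 m
βl = 2π·l/λ = 2π × 0.066 = 23.8°
tan(βl) = 0.44
For a short-circuited stub, Z_in = jZ_0·tan(βl)

X_in ≈ 132 Ω (inductive)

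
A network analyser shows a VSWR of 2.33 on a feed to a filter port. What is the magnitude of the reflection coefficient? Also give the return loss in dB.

|Γ| ≈ 0.399; return loss ≈ 7.97 dB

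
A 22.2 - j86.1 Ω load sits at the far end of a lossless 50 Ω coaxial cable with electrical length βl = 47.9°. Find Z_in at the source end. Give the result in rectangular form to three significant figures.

tan(βl) = tan(47.9°) = 1.11
Z_in = Z_0·(Z_L + jZ_0·tanβl)/(Z_0 + jZ_L·tanβl)
     = 50·(22.2 − j30.8)/(145 + j24.6)

Z_in ≈ 5.69 − j11.5 Ω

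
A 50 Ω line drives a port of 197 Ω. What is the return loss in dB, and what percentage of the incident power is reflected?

Γ = (197 − 50)/(197 + 50) = 0.595
RL = −20·log₁₀(0.595) = 4.51 dB
P_refl/P_inc = |Γ|² = 0.354

RL ≈ 4.51 dB; 35.4% of incident power reflected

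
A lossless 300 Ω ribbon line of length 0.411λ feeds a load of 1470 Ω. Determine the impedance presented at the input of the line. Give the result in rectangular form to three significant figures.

Z_in ≈ 197 + j415 Ω

βl = 2π × 0.411 = 148°
tan(βl) = tan(148°) = -0.626
Z_in = Z_0·(Z_L + jZ_0·tanβl)/(Z_0 + jZ_L·tanβl)
     = 300·(1470 − j188)/(300 − j920)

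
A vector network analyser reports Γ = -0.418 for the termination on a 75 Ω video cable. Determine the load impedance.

Z_L ≈ 30.8 Ω

Z_L = Z_0·(1 + Γ)/(1 − Γ) = 75·(0.582)/(1.42)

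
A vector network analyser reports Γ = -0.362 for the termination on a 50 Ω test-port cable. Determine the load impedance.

Z_L = Z_0·(1 + Γ)/(1 − Γ) = 50·(0.638)/(1.36)

Z_L ≈ 23.4 Ω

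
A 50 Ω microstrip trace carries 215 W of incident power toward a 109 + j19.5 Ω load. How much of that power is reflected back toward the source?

P_reflected ≈ 32.4 W

|Γ| = |(59 + j19.5)/(159 + j19.5)| = 0.388
|Γ|² = 0.15
P_refl = |Γ|²·P_inc = 32.4 W, P_del = (1 − |Γ|²)·P_inc = 183 W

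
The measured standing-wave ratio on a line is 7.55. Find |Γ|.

|Γ| ≈ 0.766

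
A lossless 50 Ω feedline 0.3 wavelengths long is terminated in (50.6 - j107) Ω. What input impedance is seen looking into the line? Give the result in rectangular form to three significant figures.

Z_in ≈ 13 + j39.5 Ω

βl = 2π × 0.3 = 108°
tan(βl) = tan(108°) = -3.08
Z_in = Z_0·(Z_L + jZ_0·tanβl)/(Z_0 + jZ_L·tanβl)
     = 50·(50.6 − j261)/(-279 − j156)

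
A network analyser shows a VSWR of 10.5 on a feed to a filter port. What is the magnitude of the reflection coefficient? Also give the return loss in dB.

|Γ| ≈ 0.826; return loss ≈ 1.66 dB

|Γ| = (S − 1)/(S + 1) = (10.5 − 1)/(10.5 + 1) = 9.5/11.5
RL = −20·log₁₀|Γ| = −20·log₁₀(0.826)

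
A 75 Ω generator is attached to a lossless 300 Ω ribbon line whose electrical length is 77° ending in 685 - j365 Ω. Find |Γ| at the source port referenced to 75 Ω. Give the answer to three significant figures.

|Γ| ≈ 0.142

tan(βl) = 4.33
Z_in = Z_0·(Z_L + jZ_0·tanβl)/(Z_0 + jZ_L·tanβl) = 98.7 − j6.68 Ω
Γ_s = (Z_in − Z_s)/(Z_in + Z_s) = (23.7 − j6.68)/(174 − j6.68), |Γ_s| = 0.142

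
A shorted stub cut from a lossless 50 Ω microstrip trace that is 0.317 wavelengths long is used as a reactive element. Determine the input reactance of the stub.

βl = 2π × 0.317 = 114°
tan(βl) = -2.23
For a shorted stub, Z_in = jZ_0·tan(βl)

X_in ≈ -112 Ω (capacitive)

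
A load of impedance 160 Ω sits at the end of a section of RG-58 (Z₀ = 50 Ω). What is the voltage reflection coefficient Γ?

Γ = 0.524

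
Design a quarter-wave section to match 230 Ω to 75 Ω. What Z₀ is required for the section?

Z_qwt = √(Z_0·R_L) = √(75 × 230) = √17250

Z_qwt ≈ 131 Ω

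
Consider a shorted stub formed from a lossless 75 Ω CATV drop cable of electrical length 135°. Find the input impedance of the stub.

Z_in ≈ −j75 Ω

tan(βl) = -1
For a shorted stub, Z_in = jZ_0·tan(βl)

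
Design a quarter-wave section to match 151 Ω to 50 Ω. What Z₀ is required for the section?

Z_qwt ≈ 86.9 Ω

Z_qwt = √(Z_0·R_L) = √(50 × 151) = √7550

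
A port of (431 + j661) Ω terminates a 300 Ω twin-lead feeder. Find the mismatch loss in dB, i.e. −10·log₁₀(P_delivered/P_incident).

mismatch loss ≈ 2.74 dB

Γ = (131 + j661)/(731 + j661), |Γ| = 0.684
|Γ|² = 0.468, so P_del/P_inc = 1 − |Γ|² = 0.532
ML = −10·log₁₀(1 − |Γ|²)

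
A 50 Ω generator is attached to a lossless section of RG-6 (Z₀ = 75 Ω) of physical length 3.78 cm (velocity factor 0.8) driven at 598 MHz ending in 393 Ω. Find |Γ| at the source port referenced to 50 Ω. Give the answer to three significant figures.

|Γ| ≈ 0.734

λ = v/f = 0.8·c / 598 MHz = 0.401 m
βl = 2π·l/λ = 2π × 0.0942 = 33.9°
tan(βl) = 0.672
Z_in = Z_0·(Z_L + jZ_0·tanβl)/(Z_0 + jZ_L·tanβl) = 42.6 − j99.5 Ω
Γ_s = (Z_in − Z_s)/(Z_in + Z_s) = (-7.44 − j99.5)/(92.6 − j99.5), |Γ_s| = 0.734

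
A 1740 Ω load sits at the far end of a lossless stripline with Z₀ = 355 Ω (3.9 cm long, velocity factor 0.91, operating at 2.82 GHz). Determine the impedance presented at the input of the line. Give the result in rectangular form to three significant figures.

Z_in ≈ 203 + j448 Ω

λ = v/f = 0.91·c / 2.82 GHz = 0.0968 m
βl = 2π·l/λ = 2π × 0.403 = 145°
tan(βl) = tan(145°) = -0.699
Z_in = Z_0·(Z_L + jZ_0·tanβl)/(Z_0 + jZ_L·tanβl)
     = 355·(1740 − j248)/(355 − j1220)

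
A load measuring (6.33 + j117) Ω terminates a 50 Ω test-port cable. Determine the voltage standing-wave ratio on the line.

Γ = (Z_L − Z_0)/(Z_L + Z_0) = (-43.67 + j117)/(56.33 + j117)
|Γ| = 125/130 = 0.962
VSWR = (1 + |Γ|)/(1 − |Γ|) = 1.96/0.0383

VSWR ≈ 51.3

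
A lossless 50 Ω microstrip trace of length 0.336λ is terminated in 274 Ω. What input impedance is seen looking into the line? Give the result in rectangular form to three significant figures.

Z_in ≈ 12.3 + j28.7 Ω

βl = 2π × 0.336 = 121°
tan(βl) = tan(121°) = -1.67
Z_in = Z_0·(Z_L + jZ_0·tanβl)/(Z_0 + jZ_L·tanβl)
     = 50·(274 − j83.3)/(50 − j457)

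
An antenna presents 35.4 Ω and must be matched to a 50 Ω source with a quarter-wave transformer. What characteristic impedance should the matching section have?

Z_qwt ≈ 42.1 Ω

Z_qwt = √(Z_0·R_L) = √(50 × 35.4) = √1770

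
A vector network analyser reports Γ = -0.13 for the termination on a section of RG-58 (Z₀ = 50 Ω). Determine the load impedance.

Z_L ≈ 38.5 Ω

Z_L = Z_0·(1 + Γ)/(1 − Γ) = 50·(0.87)/(1.13)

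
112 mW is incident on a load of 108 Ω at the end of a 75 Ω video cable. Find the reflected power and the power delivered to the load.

Γ = (108 − 75)/(108 + 75) = 0.18
|Γ|² = 0.0325
P_refl = |Γ|²·P_inc = 3.64 mW, P_del = (1 − |Γ|²)·P_inc = 108 mW

P_reflected ≈ 3.64 mW; P_delivered ≈ 108 mW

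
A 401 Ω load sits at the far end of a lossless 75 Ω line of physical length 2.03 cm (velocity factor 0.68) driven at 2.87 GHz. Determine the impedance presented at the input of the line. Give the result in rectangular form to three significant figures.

Z_in ≈ 14.7 + j16.4 Ω

λ = v/f = 0.68·c / 2.87 GHz = 0.0711 m
βl = 2π·l/λ = 2π × 0.286 = 103°
tan(βl) = tan(103°) = -4.4
Z_in = Z_0·(Z_L + jZ_0·tanβl)/(Z_0 + jZ_L·tanβl)
     = 75·(401 − j330)/(75 − j1760)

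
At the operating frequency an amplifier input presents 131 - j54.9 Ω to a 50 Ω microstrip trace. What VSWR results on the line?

Γ = (Z_L − Z_0)/(Z_L + Z_0) = (81 − j54.9)/(181 − j54.9)
|Γ| = 97.9/189 = 0.517
VSWR = (1 + |Γ|)/(1 − |Γ|) = 1.52/0.483

VSWR ≈ 3.14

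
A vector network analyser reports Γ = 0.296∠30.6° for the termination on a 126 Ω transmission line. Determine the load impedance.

Z_L = Z_0·(1 + Γ)/(1 − Γ) = 126·(1.25 + j0.151)/(0.745 − j0.151)

Z_L ≈ 199 + j65.7 Ω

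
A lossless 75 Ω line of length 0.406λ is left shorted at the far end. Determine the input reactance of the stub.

βl = 2π × 0.406 = 146°
tan(βl) = -0.67
For a shorted stub, Z_in = jZ_0·tan(βl)

X_in ≈ -50.3 Ω (capacitive)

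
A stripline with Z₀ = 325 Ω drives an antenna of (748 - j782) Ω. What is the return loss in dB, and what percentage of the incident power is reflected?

RL ≈ 3.48 dB; 44.8% of incident power reflected

Γ = (423 − j782)/(1073 − j782), |Γ| = 0.67
RL = −20·log₁₀(0.67) = 3.48 dB
P_refl/P_inc = |Γ|² = 0.448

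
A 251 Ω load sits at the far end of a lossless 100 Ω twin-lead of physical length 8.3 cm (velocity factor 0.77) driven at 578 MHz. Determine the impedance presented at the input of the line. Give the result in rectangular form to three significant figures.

Z_in ≈ 42.3 − j22.6 Ω

λ = v/f = 0.77·c / 578 MHz = 0.4 m
βl = 2π·l/λ = 2π × 0.208 = 74.8°
tan(βl) = tan(74.8°) = 3.67
Z_in = Z_0·(Z_L + jZ_0·tanβl)/(Z_0 + jZ_L·tanβl)
     = 100·(251 + j367)/(100 + j922)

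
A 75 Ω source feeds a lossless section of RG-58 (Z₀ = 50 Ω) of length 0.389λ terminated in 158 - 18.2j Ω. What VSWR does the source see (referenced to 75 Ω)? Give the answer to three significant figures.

βl = 2π × 0.389 = 140°
tan(βl) = -0.838
Z_in = Z_0·(Z_L + jZ_0·tanβl)/(Z_0 + jZ_L·tanβl) = 35.9 + j50.3 Ω
Γ_s = (Z_in − Z_s)/(Z_in + Z_s) = (-39.1 + j50.3)/(111 + j50.3), |Γ_s| = 0.523
VSWR = (1 + |Γ_s|)/(1 − |Γ_s|)

VSWR ≈ 3.19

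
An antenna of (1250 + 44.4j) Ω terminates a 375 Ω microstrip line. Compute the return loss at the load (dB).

Γ = (875 + j44.4)/(1625 + j44.4), |Γ| = 0.539
RL = −20·log₁₀|Γ| = −20·log₁₀(0.539)

RL ≈ 5.37 dB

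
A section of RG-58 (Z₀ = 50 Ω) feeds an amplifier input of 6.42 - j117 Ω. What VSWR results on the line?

Γ = (Z_L − Z_0)/(Z_L + Z_0) = (-43.58 − j117)/(56.42 − j117)
|Γ| = 125/130 = 0.961
VSWR = (1 + |Γ|)/(1 − |Γ|) = 1.96/0.0388

VSWR ≈ 50.5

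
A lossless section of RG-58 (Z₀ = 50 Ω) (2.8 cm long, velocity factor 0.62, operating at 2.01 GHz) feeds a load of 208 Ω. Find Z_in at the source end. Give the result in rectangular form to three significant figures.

Z_in ≈ 13.3 + j16 Ω

λ = v/f = 0.62·c / 2.01 GHz = 0.0925 m
βl = 2π·l/λ = 2π × 0.303 = 109°
tan(βl) = tan(109°) = -2.92
Z_in = Z_0·(Z_L + jZ_0·tanβl)/(Z_0 + jZ_L·tanβl)
     = 50·(208 − j146)/(50 − j607)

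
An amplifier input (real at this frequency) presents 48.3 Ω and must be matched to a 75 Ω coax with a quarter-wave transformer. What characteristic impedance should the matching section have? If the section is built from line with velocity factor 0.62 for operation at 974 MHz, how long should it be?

Z_qwt ≈ 60.2 Ω; length ≈ 4.77 cm

Z_qwt = √(Z_0·R_L) = √(75 × 48.3) = √3622
λ = 0.62·c/f = 0.191 m, so l = λ/4 = 0.0477 m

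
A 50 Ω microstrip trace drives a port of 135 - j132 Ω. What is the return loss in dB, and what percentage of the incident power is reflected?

RL ≈ 3.21 dB; 47.7% of incident power reflected

Γ = (85 − j132)/(185 − j132), |Γ| = 0.691
RL = −20·log₁₀(0.691) = 3.21 dB
P_refl/P_inc = |Γ|² = 0.477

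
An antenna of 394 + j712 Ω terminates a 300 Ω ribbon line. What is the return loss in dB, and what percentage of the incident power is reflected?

Γ = (94 + j712)/(694 + j712), |Γ| = 0.722
RL = −20·log₁₀(0.722) = 2.83 dB
P_refl/P_inc = |Γ|² = 0.522

RL ≈ 2.83 dB; 52.2% of incident power reflected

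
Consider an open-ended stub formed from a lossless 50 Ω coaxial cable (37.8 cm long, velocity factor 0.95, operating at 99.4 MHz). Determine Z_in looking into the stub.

λ = v/f = 0.95·c / 99.4 MHz = 2.87 m
βl = 2π·l/λ = 2π × 0.132 = 47.5°
tan(βl) = 1.09
For an open-ended stub, Z_in = −jZ_0·cot(βl) = −jZ_0/tan(βl)

Z_in ≈ −j45.9 Ω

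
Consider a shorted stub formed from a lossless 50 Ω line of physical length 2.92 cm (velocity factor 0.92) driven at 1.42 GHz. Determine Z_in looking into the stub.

Z_in ≈ +j69 Ω

λ = v/f = 0.92·c / 1.42 GHz = 0.194 m
βl = 2π·l/λ = 2π × 0.15 = 54.1°
tan(βl) = 1.38
For a shorted stub, Z_in = jZ_0·tan(βl)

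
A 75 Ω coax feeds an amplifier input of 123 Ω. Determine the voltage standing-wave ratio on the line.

For a purely resistive load, VSWR = R_L/Z_0 or Z_0/R_L (whichever > 1) = 123/75

VSWR ≈ 1.64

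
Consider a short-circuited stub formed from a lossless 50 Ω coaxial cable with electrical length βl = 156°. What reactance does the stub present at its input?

tan(βl) = -0.445
For a short-circuited stub, Z_in = jZ_0·tan(βl)

X_in ≈ -22.3 Ω (capacitive)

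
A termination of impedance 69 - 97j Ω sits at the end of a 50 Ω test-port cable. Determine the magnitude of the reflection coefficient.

|Γ| ≈ 0.644

Γ = (Z_L − Z_0)/(Z_L + Z_0) = (19 − j97)/(119 − j97)
|Γ| = 98.8/154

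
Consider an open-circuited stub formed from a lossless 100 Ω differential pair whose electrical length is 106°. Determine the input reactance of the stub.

X_in ≈ 28.7 Ω (inductive)

tan(βl) = -3.49
For an open-circuited stub, Z_in = −jZ_0·cot(βl) = −jZ_0/tan(βl)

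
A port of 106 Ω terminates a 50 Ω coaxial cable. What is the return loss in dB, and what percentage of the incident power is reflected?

RL ≈ 8.9 dB; 12.9% of incident power reflected

Γ = (106 − 50)/(106 + 50) = 0.359
RL = −20·log₁₀(0.359) = 8.9 dB
P_refl/P_inc = |Γ|² = 0.129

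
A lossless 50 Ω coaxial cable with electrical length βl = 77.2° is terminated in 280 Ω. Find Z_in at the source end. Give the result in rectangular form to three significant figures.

Z_in ≈ 9.37 − j11 Ω

tan(βl) = tan(77.2°) = 4.4
Z_in = Z_0·(Z_L + jZ_0·tanβl)/(Z_0 + jZ_L·tanβl)
     = 50·(280 + j220)/(50 + j1230)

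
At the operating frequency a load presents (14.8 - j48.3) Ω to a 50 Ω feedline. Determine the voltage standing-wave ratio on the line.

VSWR ≈ 6.68

Γ = (Z_L − Z_0)/(Z_L + Z_0) = (-35.2 − j48.3)/(64.8 − j48.3)
|Γ| = 59.8/80.8 = 0.739
VSWR = (1 + |Γ|)/(1 − |Γ|) = 1.74/0.261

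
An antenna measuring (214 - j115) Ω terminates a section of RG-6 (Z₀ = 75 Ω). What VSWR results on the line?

VSWR ≈ 3.76

Γ = (Z_L − Z_0)/(Z_L + Z_0) = (139 − j115)/(289 − j115)
|Γ| = 180/311 = 0.58
VSWR = (1 + |Γ|)/(1 − |Γ|) = 1.58/0.42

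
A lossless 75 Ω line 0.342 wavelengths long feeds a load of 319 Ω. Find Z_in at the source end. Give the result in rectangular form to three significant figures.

βl = 2π × 0.342 = 123°
tan(βl) = tan(123°) = -1.53
Z_in = Z_0·(Z_L + jZ_0·tanβl)/(Z_0 + jZ_L·tanβl)
     = 75·(319 − j115)/(75 − j489)

Z_in ≈ 24.6 + j45.2 Ω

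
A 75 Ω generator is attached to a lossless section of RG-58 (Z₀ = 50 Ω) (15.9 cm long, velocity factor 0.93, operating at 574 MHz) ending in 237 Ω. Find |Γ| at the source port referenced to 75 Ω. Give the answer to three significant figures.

λ = v/f = 0.93·c / 574 MHz = 0.486 m
βl = 2π·l/λ = 2π × 0.327 = 118°
tan(βl) = -1.9
Z_in = Z_0·(Z_L + jZ_0·tanβl)/(Z_0 + jZ_L·tanβl) = 13.3 + j24.8 Ω
Γ_s = (Z_in − Z_s)/(Z_in + Z_s) = (-61.7 + j24.8)/(88.3 + j24.8), |Γ_s| = 0.725

|Γ| ≈ 0.725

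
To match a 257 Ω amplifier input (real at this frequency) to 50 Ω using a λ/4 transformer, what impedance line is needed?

Z_qwt ≈ 113 Ω

Z_qwt = √(Z_0·R_L) = √(50 × 257) = √12850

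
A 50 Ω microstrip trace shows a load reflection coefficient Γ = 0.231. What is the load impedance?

Z_L = Z_0·(1 + Γ)/(1 − Γ) = 50·(1.23)/(0.769)

Z_L ≈ 80 Ω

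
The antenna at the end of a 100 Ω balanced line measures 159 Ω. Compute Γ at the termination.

Γ = (Z_L − Z_0)/(Z_L + Z_0) = (159 − 100)/(159 + 100) = 59/259

Γ = 0.228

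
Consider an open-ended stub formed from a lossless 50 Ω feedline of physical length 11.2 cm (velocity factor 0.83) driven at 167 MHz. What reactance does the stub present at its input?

λ = v/f = 0.83·c / 167 MHz = 1.49 m
βl = 2π·l/λ = 2π × 0.0751 = 27°
tan(βl) = 0.51
For an open-ended stub, Z_in = −jZ_0·cot(βl) = −jZ_0/tan(βl)

X_in ≈ -98 Ω (capacitive)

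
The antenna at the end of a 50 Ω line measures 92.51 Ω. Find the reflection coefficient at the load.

Γ = 0.298

Γ = (Z_L − Z_0)/(Z_L + Z_0) = (92.51 − 50)/(92.51 + 50) = 42.51/142.5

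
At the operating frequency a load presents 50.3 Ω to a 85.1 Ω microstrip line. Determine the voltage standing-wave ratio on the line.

VSWR ≈ 1.69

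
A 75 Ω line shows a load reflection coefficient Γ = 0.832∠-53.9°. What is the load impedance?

Z_L ≈ 32.4 − j142 Ω

Z_L = Z_0·(1 + Γ)/(1 − Γ) = 75·(1.49 − j0.672)/(0.51 + j0.672)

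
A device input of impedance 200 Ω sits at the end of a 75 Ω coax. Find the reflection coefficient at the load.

Γ = (Z_L − Z_0)/(Z_L + Z_0) = (200 − 75)/(200 + 75) = 125/275

Γ = 0.455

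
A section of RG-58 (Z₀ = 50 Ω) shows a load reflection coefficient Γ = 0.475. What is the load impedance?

Z_L = Z_0·(1 + Γ)/(1 − Γ) = 50·(1.48)/(0.525)

Z_L ≈ 140 Ω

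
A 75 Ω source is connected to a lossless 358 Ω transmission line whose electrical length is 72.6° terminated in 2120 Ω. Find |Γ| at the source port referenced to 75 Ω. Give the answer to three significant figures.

|Γ| ≈ 0.612

tan(βl) = 3.19
Z_in = Z_0·(Z_L + jZ_0·tanβl)/(Z_0 + jZ_L·tanβl) = 66.2 − j109 Ω
Γ_s = (Z_in − Z_s)/(Z_in + Z_s) = (-8.79 − j109)/(141 − j109), |Γ_s| = 0.612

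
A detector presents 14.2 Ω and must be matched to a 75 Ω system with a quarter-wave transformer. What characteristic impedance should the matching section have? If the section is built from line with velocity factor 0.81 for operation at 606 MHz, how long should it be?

Z_qwt ≈ 32.6 Ω; length ≈ 10 cm

Z_qwt = √(Z_0·R_L) = √(75 × 14.2) = √1065
λ = 0.81·c/f = 0.401 m, so l = λ/4 = 0.1 m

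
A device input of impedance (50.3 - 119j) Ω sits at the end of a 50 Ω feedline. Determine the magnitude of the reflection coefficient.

|Γ| ≈ 0.765

Γ = (Z_L − Z_0)/(Z_L + Z_0) = (0.3 − j119)/(100.3 − j119)
|Γ| = 119/156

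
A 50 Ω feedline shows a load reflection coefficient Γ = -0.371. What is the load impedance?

Z_L ≈ 22.9 Ω

Z_L = Z_0·(1 + Γ)/(1 − Γ) = 50·(0.629)/(1.37)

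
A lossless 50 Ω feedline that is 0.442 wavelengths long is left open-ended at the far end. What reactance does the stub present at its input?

βl = 2π × 0.442 = 159°
tan(βl) = -0.381
For an open-ended stub, Z_in = −jZ_0·cot(βl) = −jZ_0/tan(βl)

X_in ≈ 131 Ω (inductive)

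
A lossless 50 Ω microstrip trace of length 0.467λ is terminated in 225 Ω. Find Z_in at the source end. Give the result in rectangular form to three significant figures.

βl = 2π × 0.467 = 168°
tan(βl) = tan(168°) = -0.21
Z_in = Z_0·(Z_L + jZ_0·tanβl)/(Z_0 + jZ_L·tanβl)
     = 50·(225 − j10.5)/(50 − j47.3)

Z_in ≈ 124 + j107 Ω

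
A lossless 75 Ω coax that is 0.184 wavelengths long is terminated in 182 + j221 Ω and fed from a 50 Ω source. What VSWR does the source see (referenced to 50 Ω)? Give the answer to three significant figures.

VSWR ≈ 5.96

βl = 2π × 0.184 = 66.2°
tan(βl) = 2.27
Z_in = Z_0·(Z_L + jZ_0·tanβl)/(Z_0 + jZ_L·tanβl) = 17.9 − j51.5 Ω
Γ_s = (Z_in − Z_s)/(Z_in + Z_s) = (-32.1 − j51.5)/(67.9 − j51.5), |Γ_s| = 0.712
VSWR = (1 + |Γ_s|)/(1 − |Γ_s|)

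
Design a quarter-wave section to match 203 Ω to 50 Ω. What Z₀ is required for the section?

Z_qwt ≈ 101 Ω

Z_qwt = √(Z_0·R_L) = √(50 × 203) = √10150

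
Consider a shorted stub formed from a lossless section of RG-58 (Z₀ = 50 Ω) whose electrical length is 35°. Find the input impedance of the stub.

tan(βl) = 0.7
For a shorted stub, Z_in = jZ_0·tan(βl)

Z_in ≈ +j35 Ω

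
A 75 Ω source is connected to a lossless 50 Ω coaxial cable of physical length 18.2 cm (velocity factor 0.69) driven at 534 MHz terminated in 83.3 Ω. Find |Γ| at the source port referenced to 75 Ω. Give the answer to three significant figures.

|Γ| ≈ 0.103

λ = v/f = 0.69·c / 534 MHz = 0.388 m
βl = 2π·l/λ = 2π × 0.47 = 169°
tan(βl) = -0.194
Z_in = Z_0·(Z_L + jZ_0·tanβl)/(Z_0 + jZ_L·tanβl) = 78.3 + j15.6 Ω
Γ_s = (Z_in − Z_s)/(Z_in + Z_s) = (3.26 + j15.6)/(153 + j15.6), |Γ_s| = 0.103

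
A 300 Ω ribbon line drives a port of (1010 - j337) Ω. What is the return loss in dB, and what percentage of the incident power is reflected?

RL ≈ 4.72 dB; 33.8% of incident power reflected

Γ = (710 − j337)/(1310 − j337), |Γ| = 0.581
RL = −20·log₁₀(0.581) = 4.72 dB
P_refl/P_inc = |Γ|² = 0.338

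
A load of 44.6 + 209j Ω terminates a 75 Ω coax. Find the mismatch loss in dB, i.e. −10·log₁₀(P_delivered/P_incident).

Γ = (-30.4 + j209)/(119.6 + j209), |Γ| = 0.877
|Γ|² = 0.769, so P_del/P_inc = 1 − |Γ|² = 0.231
ML = −10·log₁₀(1 − |Γ|²)

mismatch loss ≈ 6.37 dB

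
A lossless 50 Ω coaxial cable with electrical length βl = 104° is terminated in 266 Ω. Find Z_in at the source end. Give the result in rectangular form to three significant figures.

Z_in ≈ 9.96 + j12 Ω

tan(βl) = tan(104°) = -4.01
Z_in = Z_0·(Z_L + jZ_0·tanβl)/(Z_0 + jZ_L·tanβl)
     = 50·(266 − j201)/(50 − j1070)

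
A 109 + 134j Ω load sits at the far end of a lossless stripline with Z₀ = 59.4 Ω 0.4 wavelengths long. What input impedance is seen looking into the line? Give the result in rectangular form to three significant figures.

βl = 2π × 0.4 = 144°
tan(βl) = tan(144°) = -0.727
Z_in = Z_0·(Z_L + jZ_0·tanβl)/(Z_0 + jZ_L·tanβl)
     = 59.4·(109 + j90.8)/(157 − j79.2)

Z_in ≈ 19.1 + j44 Ω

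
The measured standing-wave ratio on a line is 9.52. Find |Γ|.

|Γ| = (S − 1)/(S + 1) = (9.52 − 1)/(9.52 + 1) = 8.52/10.5

|Γ| ≈ 0.81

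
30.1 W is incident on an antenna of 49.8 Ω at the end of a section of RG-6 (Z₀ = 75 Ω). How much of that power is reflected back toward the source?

Γ = (49.8 − 75)/(49.8 + 75) = -0.202
|Γ|² = 0.0408
P_refl = |Γ|²·P_inc = 1.23 W, P_del = (1 − |Γ|²)·P_inc = 28.9 W

P_reflected ≈ 1.23 W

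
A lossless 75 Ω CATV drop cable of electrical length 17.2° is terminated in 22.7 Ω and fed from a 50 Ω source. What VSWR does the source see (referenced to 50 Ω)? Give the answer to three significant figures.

tan(βl) = 0.31
Z_in = Z_0·(Z_L + jZ_0·tanβl)/(Z_0 + jZ_L·tanβl) = 24.7 + j20.9 Ω
Γ_s = (Z_in − Z_s)/(Z_in + Z_s) = (-25.3 + j20.9)/(74.7 + j20.9), |Γ_s| = 0.424
VSWR = (1 + |Γ_s|)/(1 − |Γ_s|)

VSWR ≈ 2.47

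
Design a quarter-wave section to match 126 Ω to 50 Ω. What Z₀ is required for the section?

Z_qwt = √(Z_0·R_L) = √(50 × 126) = √6300

Z_qwt ≈ 79.4 Ω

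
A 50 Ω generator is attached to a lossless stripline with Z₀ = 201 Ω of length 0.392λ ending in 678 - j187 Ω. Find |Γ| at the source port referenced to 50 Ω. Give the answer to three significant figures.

|Γ| ≈ 0.828

βl = 2π × 0.392 = 141°
tan(βl) = -0.806
Z_in = Z_0·(Z_L + jZ_0·tanβl)/(Z_0 + jZ_L·tanβl) = 150 + j236 Ω
Γ_s = (Z_in − Z_s)/(Z_in + Z_s) = (100 + j236)/(200 + j236), |Γ_s| = 0.828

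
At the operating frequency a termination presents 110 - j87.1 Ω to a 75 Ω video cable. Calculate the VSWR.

VSWR ≈ 2.7

Γ = (Z_L − Z_0)/(Z_L + Z_0) = (35 − j87.1)/(185 − j87.1)
|Γ| = 93.9/204 = 0.459
VSWR = (1 + |Γ|)/(1 − |Γ|) = 1.46/0.541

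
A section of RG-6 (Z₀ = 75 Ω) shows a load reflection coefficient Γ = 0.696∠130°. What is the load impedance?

Z_L = Z_0·(1 + Γ)/(1 − Γ) = 75·(0.553 + j0.533)/(1.45 − j0.533)

Z_L ≈ 16.3 + j33.6 Ω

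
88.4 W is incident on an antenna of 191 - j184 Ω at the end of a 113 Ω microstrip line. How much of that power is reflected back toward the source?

|Γ| = |(78 − j184)/(304 − j184)| = 0.562
|Γ|² = 0.316
P_refl = |Γ|²·P_inc = 28 W, P_del = (1 − |Γ|²)·P_inc = 60.4 W

P_reflected ≈ 28 W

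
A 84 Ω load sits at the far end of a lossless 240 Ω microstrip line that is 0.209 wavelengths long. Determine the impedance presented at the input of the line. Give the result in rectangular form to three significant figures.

βl = 2π × 0.209 = 75.2°
tan(βl) = tan(75.2°) = 3.8
Z_in = Z_0·(Z_L + jZ_0·tanβl)/(Z_0 + jZ_L·tanβl)
     = 240·(84 + j911)/(240 + j319)

Z_in ≈ 468 + j289 Ω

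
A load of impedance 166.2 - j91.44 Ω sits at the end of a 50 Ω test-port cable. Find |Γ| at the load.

Γ = (Z_L − Z_0)/(Z_L + Z_0) = (116.2 − j91.44)/(216.2 − j91.44)
|Γ| = 148/235

|Γ| ≈ 0.63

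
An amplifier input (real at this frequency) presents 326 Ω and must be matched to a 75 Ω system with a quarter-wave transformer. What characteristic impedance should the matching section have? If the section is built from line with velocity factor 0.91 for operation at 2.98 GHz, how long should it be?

Z_qwt ≈ 156 Ω; length ≈ 2.29 cm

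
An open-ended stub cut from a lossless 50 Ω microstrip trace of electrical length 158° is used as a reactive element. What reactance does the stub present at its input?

tan(βl) = -0.404
For an open-ended stub, Z_in = −jZ_0·cot(βl) = −jZ_0/tan(βl)

X_in ≈ 124 Ω (inductive)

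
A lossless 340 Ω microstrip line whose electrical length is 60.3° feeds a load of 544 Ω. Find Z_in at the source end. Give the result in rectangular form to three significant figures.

Z_in ≈ 250 − j105 Ω

tan(βl) = tan(60.3°) = 1.75
Z_in = Z_0·(Z_L + jZ_0·tanβl)/(Z_0 + jZ_L·tanβl)
     = 340·(544 + j596)/(340 + j954)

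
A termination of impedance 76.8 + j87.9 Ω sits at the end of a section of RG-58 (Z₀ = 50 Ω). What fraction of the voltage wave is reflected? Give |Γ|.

|Γ| ≈ 0.596

Γ = (Z_L − Z_0)/(Z_L + Z_0) = (26.8 + j87.9)/(126.8 + j87.9)
|Γ| = 91.9/154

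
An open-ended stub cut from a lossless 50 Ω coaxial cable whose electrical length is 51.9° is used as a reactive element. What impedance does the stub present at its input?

Z_in ≈ −j39.2 Ω

tan(βl) = 1.28
For an open-ended stub, Z_in = −jZ_0·cot(βl) = −jZ_0/tan(βl)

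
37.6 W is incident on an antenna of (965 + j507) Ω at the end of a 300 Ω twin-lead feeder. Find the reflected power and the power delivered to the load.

|Γ| = |(665 + j507)/(1265 + j507)| = 0.614
|Γ|² = 0.377
P_refl = |Γ|²·P_inc = 14.2 W, P_del = (1 − |Γ|²)·P_inc = 23.4 W

P_reflected ≈ 14.2 W; P_delivered ≈ 23.4 W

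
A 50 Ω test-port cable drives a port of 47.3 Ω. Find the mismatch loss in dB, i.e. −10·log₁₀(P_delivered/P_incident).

mismatch loss ≈ 0.00335 dB

Γ = (47.3 − 50)/(47.3 + 50) = -0.0277
|Γ|² = 0.00077, so P_del/P_inc = 1 − |Γ|² = 0.999
ML = −10·log₁₀(1 − |Γ|²)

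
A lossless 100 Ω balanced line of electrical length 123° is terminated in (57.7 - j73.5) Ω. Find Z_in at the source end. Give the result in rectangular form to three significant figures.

tan(βl) = tan(123°) = -1.54
Z_in = Z_0·(Z_L + jZ_0·tanβl)/(Z_0 + jZ_L·tanβl)
     = 100·(57.7 − j227)/(-13.2 − j88.9)

Z_in ≈ 241 + j101 Ω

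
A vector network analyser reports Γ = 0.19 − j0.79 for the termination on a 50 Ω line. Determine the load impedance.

Z_L ≈ 13.3 − j61.7 Ω

Z_L = Z_0·(1 + Γ)/(1 − Γ) = 50·(1.19 − j0.79)/(0.81 + j0.79)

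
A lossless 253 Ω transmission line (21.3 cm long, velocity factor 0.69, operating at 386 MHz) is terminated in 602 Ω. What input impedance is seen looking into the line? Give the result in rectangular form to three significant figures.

Z_in ≈ 224 + j211 Ω

λ = v/f = 0.69·c / 386 MHz = 0.536 m
βl = 2π·l/λ = 2π × 0.397 = 143°
tan(βl) = tan(143°) = -0.754
Z_in = Z_0·(Z_L + jZ_0·tanβl)/(Z_0 + jZ_L·tanβl)
     = 253·(602 − j191)/(253 − j454)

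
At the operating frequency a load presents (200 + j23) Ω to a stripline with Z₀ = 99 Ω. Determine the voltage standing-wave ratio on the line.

VSWR ≈ 2.06

Γ = (Z_L − Z_0)/(Z_L + Z_0) = (101 + j23)/(299 + j23)
|Γ| = 104/300 = 0.345
VSWR = (1 + |Γ|)/(1 − |Γ|) = 1.35/0.655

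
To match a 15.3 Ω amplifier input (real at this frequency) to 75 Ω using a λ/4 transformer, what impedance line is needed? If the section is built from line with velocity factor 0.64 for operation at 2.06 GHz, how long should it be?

Z_qwt = √(Z_0·R_L) = √(75 × 15.3) = √1148
λ = 0.64·c/f = 0.0932 m, so l = λ/4 = 0.0233 m

Z_qwt ≈ 33.9 Ω; length ≈ 2.33 cm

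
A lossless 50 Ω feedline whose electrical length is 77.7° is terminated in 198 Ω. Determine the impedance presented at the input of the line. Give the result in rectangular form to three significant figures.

Z_in ≈ 13.2 − j10.2 Ω

tan(βl) = tan(77.7°) = 4.59
Z_in = Z_0·(Z_L + jZ_0·tanβl)/(Z_0 + jZ_L·tanβl)
     = 50·(198 + j229)/(50 + j908)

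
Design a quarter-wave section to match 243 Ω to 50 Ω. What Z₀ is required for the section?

Z_qwt = √(Z_0·R_L) = √(50 × 243) = √12150

Z_qwt ≈ 110 Ω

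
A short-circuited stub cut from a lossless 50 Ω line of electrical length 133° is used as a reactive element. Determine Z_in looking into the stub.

Z_in ≈ −j53.6 Ω

tan(βl) = -1.07
For a short-circuited stub, Z_in = jZ_0·tan(βl)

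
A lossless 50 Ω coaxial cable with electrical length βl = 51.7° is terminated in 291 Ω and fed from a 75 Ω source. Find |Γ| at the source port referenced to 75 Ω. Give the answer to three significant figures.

tan(βl) = 1.27
Z_in = Z_0·(Z_L + jZ_0·tanβl)/(Z_0 + jZ_L·tanβl) = 13.7 − j37.6 Ω
Γ_s = (Z_in − Z_s)/(Z_in + Z_s) = (-61.3 − j37.6)/(88.7 − j37.6), |Γ_s| = 0.747

|Γ| ≈ 0.747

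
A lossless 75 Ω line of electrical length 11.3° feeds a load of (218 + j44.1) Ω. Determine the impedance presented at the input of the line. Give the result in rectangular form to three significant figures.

tan(βl) = tan(11.3°) = 0.2
Z_in = Z_0·(Z_L + jZ_0·tanβl)/(Z_0 + jZ_L·tanβl)
     = 75·(218 + j59.1)/(66.2 + j43.6)

Z_in ≈ 203 − j66.7 Ω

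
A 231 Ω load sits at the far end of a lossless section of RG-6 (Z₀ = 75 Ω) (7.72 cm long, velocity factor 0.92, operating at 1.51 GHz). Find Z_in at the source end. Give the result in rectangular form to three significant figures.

Z_in ≈ 80.6 + j92 Ω

λ = v/f = 0.92·c / 1.51 GHz = 0.183 m
βl = 2π·l/λ = 2π × 0.422 = 152°
tan(βl) = tan(152°) = -0.531
Z_in = Z_0·(Z_L + jZ_0·tanβl)/(Z_0 + jZ_L·tanβl)
     = 75·(231 − j39.8)/(75 − j123)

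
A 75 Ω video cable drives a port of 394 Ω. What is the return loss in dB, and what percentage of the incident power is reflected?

RL ≈ 3.35 dB; 46.3% of incident power reflected

Γ = (394 − 75)/(394 + 75) = 0.68
RL = −20·log₁₀(0.68) = 3.35 dB
P_refl/P_inc = |Γ|² = 0.463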